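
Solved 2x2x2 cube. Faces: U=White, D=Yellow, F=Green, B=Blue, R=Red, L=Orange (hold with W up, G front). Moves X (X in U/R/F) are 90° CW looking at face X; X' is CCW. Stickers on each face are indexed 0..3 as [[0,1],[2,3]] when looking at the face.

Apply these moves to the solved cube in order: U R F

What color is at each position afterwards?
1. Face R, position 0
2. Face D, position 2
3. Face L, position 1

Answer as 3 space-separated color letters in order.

Answer: W Y Y

Derivation:
After move 1 (U): U=WWWW F=RRGG R=BBRR B=OOBB L=GGOO
After move 2 (R): R=RBRB U=WRWG F=RYGY D=YBYO B=WOWB
After move 3 (F): F=GRYY U=WROG R=WBGB D=RRYO L=GYOB
Query 1: R[0] = W
Query 2: D[2] = Y
Query 3: L[1] = Y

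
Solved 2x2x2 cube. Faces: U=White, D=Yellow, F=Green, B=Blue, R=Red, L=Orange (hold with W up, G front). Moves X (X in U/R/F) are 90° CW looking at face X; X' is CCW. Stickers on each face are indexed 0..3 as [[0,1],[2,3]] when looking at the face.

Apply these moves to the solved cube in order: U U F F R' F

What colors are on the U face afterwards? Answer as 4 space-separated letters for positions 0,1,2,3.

Answer: W B O R

Derivation:
After move 1 (U): U=WWWW F=RRGG R=BBRR B=OOBB L=GGOO
After move 2 (U): U=WWWW F=BBGG R=OORR B=GGBB L=RROO
After move 3 (F): F=GBGB U=WWOR R=WOWR D=ROYY L=RYOY
After move 4 (F): F=GGBB U=WWYY R=OORR D=WWYY L=RROO
After move 5 (R'): R=OROR U=WBYG F=GWBY D=WGYB B=YGWB
After move 6 (F): F=BGYW U=WBOR R=YRGR D=OOYB L=RWOG
Query: U face = WBOR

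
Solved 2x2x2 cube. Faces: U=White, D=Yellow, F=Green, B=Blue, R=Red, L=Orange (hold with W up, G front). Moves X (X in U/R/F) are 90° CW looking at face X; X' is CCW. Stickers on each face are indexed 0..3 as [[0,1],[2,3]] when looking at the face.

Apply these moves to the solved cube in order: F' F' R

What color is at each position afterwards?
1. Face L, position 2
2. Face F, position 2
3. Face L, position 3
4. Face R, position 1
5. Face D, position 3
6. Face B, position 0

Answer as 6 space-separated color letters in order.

After move 1 (F'): F=GGGG U=WWRR R=YRYR D=OOYY L=OWOW
After move 2 (F'): F=GGGG U=WWYY R=OROR D=WWYY L=OROR
After move 3 (R): R=OORR U=WGYG F=GWGY D=WBYB B=YBWB
Query 1: L[2] = O
Query 2: F[2] = G
Query 3: L[3] = R
Query 4: R[1] = O
Query 5: D[3] = B
Query 6: B[0] = Y

Answer: O G R O B Y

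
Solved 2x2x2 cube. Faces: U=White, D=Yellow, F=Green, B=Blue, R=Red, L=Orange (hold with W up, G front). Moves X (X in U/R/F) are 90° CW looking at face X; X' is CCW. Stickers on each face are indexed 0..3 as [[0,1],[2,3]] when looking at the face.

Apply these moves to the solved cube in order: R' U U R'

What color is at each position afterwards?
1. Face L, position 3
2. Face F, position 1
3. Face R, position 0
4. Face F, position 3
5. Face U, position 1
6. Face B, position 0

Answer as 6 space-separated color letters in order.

Answer: O W O W Y G

Derivation:
After move 1 (R'): R=RRRR U=WBWB F=GWGW D=YGYG B=YBYB
After move 2 (U): U=WWBB F=RRGW R=YBRR B=OOYB L=GWOO
After move 3 (U): U=BWBW F=YBGW R=OORR B=GWYB L=RROO
After move 4 (R'): R=OROR U=BYBG F=YWGW D=YBYW B=GWGB
Query 1: L[3] = O
Query 2: F[1] = W
Query 3: R[0] = O
Query 4: F[3] = W
Query 5: U[1] = Y
Query 6: B[0] = G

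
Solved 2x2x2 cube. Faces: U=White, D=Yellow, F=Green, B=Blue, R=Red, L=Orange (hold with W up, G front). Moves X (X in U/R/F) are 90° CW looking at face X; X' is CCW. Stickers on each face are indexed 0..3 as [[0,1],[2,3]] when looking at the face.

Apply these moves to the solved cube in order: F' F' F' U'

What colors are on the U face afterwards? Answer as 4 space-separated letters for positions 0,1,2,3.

After move 1 (F'): F=GGGG U=WWRR R=YRYR D=OOYY L=OWOW
After move 2 (F'): F=GGGG U=WWYY R=OROR D=WWYY L=OROR
After move 3 (F'): F=GGGG U=WWOO R=WRWR D=RRYY L=OYOY
After move 4 (U'): U=WOWO F=OYGG R=GGWR B=WRBB L=BBOY
Query: U face = WOWO

Answer: W O W O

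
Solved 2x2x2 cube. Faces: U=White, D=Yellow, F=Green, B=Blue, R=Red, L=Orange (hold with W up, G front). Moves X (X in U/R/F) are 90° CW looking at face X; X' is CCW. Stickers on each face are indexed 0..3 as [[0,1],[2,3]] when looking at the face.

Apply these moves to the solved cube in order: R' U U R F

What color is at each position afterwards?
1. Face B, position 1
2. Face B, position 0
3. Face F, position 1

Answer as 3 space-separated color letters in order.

Answer: W W Y

Derivation:
After move 1 (R'): R=RRRR U=WBWB F=GWGW D=YGYG B=YBYB
After move 2 (U): U=WWBB F=RRGW R=YBRR B=OOYB L=GWOO
After move 3 (U): U=BWBW F=YBGW R=OORR B=GWYB L=RROO
After move 4 (R): R=RORO U=BBBW F=YGGG D=YYYG B=WWWB
After move 5 (F): F=GYGG U=BBOR R=BOWO D=RRYG L=RYOY
Query 1: B[1] = W
Query 2: B[0] = W
Query 3: F[1] = Y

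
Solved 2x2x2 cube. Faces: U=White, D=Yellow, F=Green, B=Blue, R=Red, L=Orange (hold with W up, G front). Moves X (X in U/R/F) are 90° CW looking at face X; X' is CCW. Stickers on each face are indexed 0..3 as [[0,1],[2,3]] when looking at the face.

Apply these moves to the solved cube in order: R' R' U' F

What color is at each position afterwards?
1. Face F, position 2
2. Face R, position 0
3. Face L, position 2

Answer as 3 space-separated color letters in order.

After move 1 (R'): R=RRRR U=WBWB F=GWGW D=YGYG B=YBYB
After move 2 (R'): R=RRRR U=WYWY F=GBGB D=YWYW B=GBGB
After move 3 (U'): U=YYWW F=OOGB R=GBRR B=RRGB L=GBOO
After move 4 (F): F=GOBO U=YYOB R=WBWR D=RGYW L=GYOW
Query 1: F[2] = B
Query 2: R[0] = W
Query 3: L[2] = O

Answer: B W O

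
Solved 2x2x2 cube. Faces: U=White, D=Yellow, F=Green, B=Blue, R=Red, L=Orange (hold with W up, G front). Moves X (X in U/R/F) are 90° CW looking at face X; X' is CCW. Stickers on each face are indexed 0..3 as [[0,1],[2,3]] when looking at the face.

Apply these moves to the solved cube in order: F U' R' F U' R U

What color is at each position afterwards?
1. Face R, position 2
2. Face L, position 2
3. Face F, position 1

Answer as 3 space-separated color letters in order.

After move 1 (F): F=GGGG U=WWOO R=WRWR D=RRYY L=OYOY
After move 2 (U'): U=WOWO F=OYGG R=GGWR B=WRBB L=BBOY
After move 3 (R'): R=GRGW U=WBWW F=OOGO D=RYYG B=YRRB
After move 4 (F): F=GOOO U=WBYB R=WRWW D=GGYG L=BROY
After move 5 (U'): U=BBWY F=BROO R=GOWW B=WRRB L=YROY
After move 6 (R): R=WGWO U=BRWO F=BGOG D=GRYW B=YRBB
After move 7 (U): U=WBOR F=WGOG R=YRWO B=YRBB L=BGOY
Query 1: R[2] = W
Query 2: L[2] = O
Query 3: F[1] = G

Answer: W O G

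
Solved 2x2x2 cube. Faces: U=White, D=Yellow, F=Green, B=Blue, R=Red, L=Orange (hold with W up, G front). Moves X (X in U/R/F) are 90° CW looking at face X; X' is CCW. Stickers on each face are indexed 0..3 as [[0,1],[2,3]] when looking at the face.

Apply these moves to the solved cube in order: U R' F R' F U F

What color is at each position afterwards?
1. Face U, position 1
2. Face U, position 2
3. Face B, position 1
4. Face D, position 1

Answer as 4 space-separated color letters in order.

Answer: W R B G

Derivation:
After move 1 (U): U=WWWW F=RRGG R=BBRR B=OOBB L=GGOO
After move 2 (R'): R=BRBR U=WBWO F=RWGW D=YRYG B=YOYB
After move 3 (F): F=GRWW U=WBOG R=WROR D=BBYG L=GYOR
After move 4 (R'): R=RRWO U=WYOY F=GBWG D=BRYW B=GOBB
After move 5 (F): F=WGGB U=WYRY R=ORYO D=WRYW L=GBOR
After move 6 (U): U=RWYY F=ORGB R=GOYO B=GBBB L=WGOR
After move 7 (F): F=GOBR U=RWRG R=YOYO D=YGYW L=WWOR
Query 1: U[1] = W
Query 2: U[2] = R
Query 3: B[1] = B
Query 4: D[1] = G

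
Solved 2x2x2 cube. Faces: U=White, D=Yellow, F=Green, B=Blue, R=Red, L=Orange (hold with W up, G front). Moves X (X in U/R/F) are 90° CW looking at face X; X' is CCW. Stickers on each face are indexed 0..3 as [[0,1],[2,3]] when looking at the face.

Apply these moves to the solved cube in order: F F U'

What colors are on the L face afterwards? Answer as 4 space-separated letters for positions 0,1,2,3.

After move 1 (F): F=GGGG U=WWOO R=WRWR D=RRYY L=OYOY
After move 2 (F): F=GGGG U=WWYY R=OROR D=WWYY L=OROR
After move 3 (U'): U=WYWY F=ORGG R=GGOR B=ORBB L=BBOR
Query: L face = BBOR

Answer: B B O R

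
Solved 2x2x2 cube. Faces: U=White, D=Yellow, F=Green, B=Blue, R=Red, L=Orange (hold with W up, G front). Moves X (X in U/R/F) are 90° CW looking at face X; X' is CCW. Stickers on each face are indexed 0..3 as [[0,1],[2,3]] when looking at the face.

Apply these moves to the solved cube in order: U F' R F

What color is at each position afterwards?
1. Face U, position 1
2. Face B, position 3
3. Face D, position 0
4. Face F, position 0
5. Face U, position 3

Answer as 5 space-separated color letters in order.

Answer: G B R R W

Derivation:
After move 1 (U): U=WWWW F=RRGG R=BBRR B=OOBB L=GGOO
After move 2 (F'): F=RGRG U=WWBR R=YBYR D=GOYY L=GWOW
After move 3 (R): R=YYRB U=WGBG F=RORY D=GBYO B=ROWB
After move 4 (F): F=RRYO U=WGWW R=BYGB D=RYYO L=GGOB
Query 1: U[1] = G
Query 2: B[3] = B
Query 3: D[0] = R
Query 4: F[0] = R
Query 5: U[3] = W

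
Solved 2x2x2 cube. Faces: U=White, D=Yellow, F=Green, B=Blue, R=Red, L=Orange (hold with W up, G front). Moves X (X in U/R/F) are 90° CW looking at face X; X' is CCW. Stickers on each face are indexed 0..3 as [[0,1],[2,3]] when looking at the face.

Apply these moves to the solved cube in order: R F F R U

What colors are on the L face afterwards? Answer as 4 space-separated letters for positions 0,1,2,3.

After move 1 (R): R=RRRR U=WGWG F=GYGY D=YBYB B=WBWB
After move 2 (F): F=GGYY U=WGOO R=WRGR D=RRYB L=OYOB
After move 3 (F): F=YGYG U=WGBY R=OROR D=GWYB L=OROR
After move 4 (R): R=OORR U=WGBG F=YWYB D=GWYW B=YBGB
After move 5 (U): U=BWGG F=OOYB R=YBRR B=ORGB L=YWOR
Query: L face = YWOR

Answer: Y W O R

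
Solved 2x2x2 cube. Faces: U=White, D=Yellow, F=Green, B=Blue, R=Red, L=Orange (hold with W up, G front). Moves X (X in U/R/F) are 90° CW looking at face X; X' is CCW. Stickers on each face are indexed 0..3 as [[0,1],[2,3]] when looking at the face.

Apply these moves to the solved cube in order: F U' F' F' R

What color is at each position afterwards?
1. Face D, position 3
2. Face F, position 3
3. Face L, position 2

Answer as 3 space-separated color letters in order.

After move 1 (F): F=GGGG U=WWOO R=WRWR D=RRYY L=OYOY
After move 2 (U'): U=WOWO F=OYGG R=GGWR B=WRBB L=BBOY
After move 3 (F'): F=YGOG U=WOGW R=RGRR D=BYYY L=BOOW
After move 4 (F'): F=GGYO U=WORR R=YGBR D=OWYY L=BWOG
After move 5 (R): R=BYRG U=WGRO F=GWYY D=OBYW B=RROB
Query 1: D[3] = W
Query 2: F[3] = Y
Query 3: L[2] = O

Answer: W Y O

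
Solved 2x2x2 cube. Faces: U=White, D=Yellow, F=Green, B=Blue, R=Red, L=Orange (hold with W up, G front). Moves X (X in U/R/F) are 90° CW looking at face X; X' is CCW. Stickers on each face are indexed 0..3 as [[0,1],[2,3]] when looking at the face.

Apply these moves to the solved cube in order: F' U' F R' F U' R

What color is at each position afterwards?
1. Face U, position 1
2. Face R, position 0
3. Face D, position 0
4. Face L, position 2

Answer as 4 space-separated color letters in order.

After move 1 (F'): F=GGGG U=WWRR R=YRYR D=OOYY L=OWOW
After move 2 (U'): U=WRWR F=OWGG R=GGYR B=YRBB L=BBOW
After move 3 (F): F=GOGW U=WRWB R=WGRR D=YGYY L=BOOO
After move 4 (R'): R=GRWR U=WBWY F=GRGB D=YOYW B=YRGB
After move 5 (F): F=GGBR U=WBOO R=WRYR D=WGYW L=BYOO
After move 6 (U'): U=BOWO F=BYBR R=GGYR B=WRGB L=YROO
After move 7 (R): R=YGRG U=BYWR F=BGBW D=WGYW B=OROB
Query 1: U[1] = Y
Query 2: R[0] = Y
Query 3: D[0] = W
Query 4: L[2] = O

Answer: Y Y W O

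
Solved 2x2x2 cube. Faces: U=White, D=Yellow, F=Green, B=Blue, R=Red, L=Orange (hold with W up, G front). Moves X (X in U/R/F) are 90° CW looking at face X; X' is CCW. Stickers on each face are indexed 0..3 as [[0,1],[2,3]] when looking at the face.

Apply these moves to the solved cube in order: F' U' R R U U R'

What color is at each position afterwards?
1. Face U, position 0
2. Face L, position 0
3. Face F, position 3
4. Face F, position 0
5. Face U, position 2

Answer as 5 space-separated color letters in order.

Answer: Y R W G O

Derivation:
After move 1 (F'): F=GGGG U=WWRR R=YRYR D=OOYY L=OWOW
After move 2 (U'): U=WRWR F=OWGG R=GGYR B=YRBB L=BBOW
After move 3 (R): R=YGRG U=WWWG F=OOGY D=OBYY B=RRRB
After move 4 (R): R=RYGG U=WOWY F=OBGY D=ORYR B=GRWB
After move 5 (U): U=WWYO F=RYGY R=GRGG B=BBWB L=OBOW
After move 6 (U): U=YWOW F=GRGY R=BBGG B=OBWB L=RYOW
After move 7 (R'): R=BGBG U=YWOO F=GWGW D=ORYY B=RBRB
Query 1: U[0] = Y
Query 2: L[0] = R
Query 3: F[3] = W
Query 4: F[0] = G
Query 5: U[2] = O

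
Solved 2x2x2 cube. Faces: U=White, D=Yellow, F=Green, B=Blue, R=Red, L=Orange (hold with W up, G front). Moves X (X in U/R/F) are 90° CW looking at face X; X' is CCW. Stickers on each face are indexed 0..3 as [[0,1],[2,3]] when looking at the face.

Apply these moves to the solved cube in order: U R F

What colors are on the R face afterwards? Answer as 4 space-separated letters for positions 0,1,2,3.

After move 1 (U): U=WWWW F=RRGG R=BBRR B=OOBB L=GGOO
After move 2 (R): R=RBRB U=WRWG F=RYGY D=YBYO B=WOWB
After move 3 (F): F=GRYY U=WROG R=WBGB D=RRYO L=GYOB
Query: R face = WBGB

Answer: W B G B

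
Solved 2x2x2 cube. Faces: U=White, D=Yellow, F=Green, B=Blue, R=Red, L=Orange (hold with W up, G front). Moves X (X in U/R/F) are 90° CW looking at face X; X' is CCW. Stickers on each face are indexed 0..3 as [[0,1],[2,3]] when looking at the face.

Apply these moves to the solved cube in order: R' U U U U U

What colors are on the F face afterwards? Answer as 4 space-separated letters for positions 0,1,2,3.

Answer: R R G W

Derivation:
After move 1 (R'): R=RRRR U=WBWB F=GWGW D=YGYG B=YBYB
After move 2 (U): U=WWBB F=RRGW R=YBRR B=OOYB L=GWOO
After move 3 (U): U=BWBW F=YBGW R=OORR B=GWYB L=RROO
After move 4 (U): U=BBWW F=OOGW R=GWRR B=RRYB L=YBOO
After move 5 (U): U=WBWB F=GWGW R=RRRR B=YBYB L=OOOO
After move 6 (U): U=WWBB F=RRGW R=YBRR B=OOYB L=GWOO
Query: F face = RRGW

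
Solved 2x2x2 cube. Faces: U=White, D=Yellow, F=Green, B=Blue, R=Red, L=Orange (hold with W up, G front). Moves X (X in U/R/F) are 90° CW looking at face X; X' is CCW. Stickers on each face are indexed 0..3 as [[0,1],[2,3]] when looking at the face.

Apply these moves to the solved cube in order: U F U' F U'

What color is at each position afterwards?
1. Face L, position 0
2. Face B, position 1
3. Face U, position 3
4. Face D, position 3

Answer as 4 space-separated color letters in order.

After move 1 (U): U=WWWW F=RRGG R=BBRR B=OOBB L=GGOO
After move 2 (F): F=GRGR U=WWOG R=WBWR D=RBYY L=GYOY
After move 3 (U'): U=WGWO F=GYGR R=GRWR B=WBBB L=OOOY
After move 4 (F): F=GGRY U=WGYO R=WROR D=WGYY L=OROB
After move 5 (U'): U=GOWY F=ORRY R=GGOR B=WRBB L=WBOB
Query 1: L[0] = W
Query 2: B[1] = R
Query 3: U[3] = Y
Query 4: D[3] = Y

Answer: W R Y Y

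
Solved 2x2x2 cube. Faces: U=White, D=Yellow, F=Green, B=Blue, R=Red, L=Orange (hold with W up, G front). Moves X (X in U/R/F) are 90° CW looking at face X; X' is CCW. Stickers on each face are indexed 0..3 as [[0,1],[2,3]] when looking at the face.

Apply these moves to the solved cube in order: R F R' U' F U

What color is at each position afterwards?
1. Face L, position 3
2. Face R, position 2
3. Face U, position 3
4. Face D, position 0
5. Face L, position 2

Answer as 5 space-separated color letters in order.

After move 1 (R): R=RRRR U=WGWG F=GYGY D=YBYB B=WBWB
After move 2 (F): F=GGYY U=WGOO R=WRGR D=RRYB L=OYOB
After move 3 (R'): R=RRWG U=WWOW F=GGYO D=RGYY B=BBRB
After move 4 (U'): U=WWWO F=OYYO R=GGWG B=RRRB L=BBOB
After move 5 (F): F=YOOY U=WWBB R=WGOG D=WGYY L=BROG
After move 6 (U): U=BWBW F=WGOY R=RROG B=BRRB L=YOOG
Query 1: L[3] = G
Query 2: R[2] = O
Query 3: U[3] = W
Query 4: D[0] = W
Query 5: L[2] = O

Answer: G O W W O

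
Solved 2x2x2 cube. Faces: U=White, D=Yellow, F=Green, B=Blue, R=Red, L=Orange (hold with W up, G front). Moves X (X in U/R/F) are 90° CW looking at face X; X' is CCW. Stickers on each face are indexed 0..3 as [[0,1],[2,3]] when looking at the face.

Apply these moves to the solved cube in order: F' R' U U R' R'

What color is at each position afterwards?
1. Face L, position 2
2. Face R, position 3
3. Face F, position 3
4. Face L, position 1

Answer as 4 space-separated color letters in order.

Answer: O O G R

Derivation:
After move 1 (F'): F=GGGG U=WWRR R=YRYR D=OOYY L=OWOW
After move 2 (R'): R=RRYY U=WBRB F=GWGR D=OGYG B=YBOB
After move 3 (U): U=RWBB F=RRGR R=YBYY B=OWOB L=GWOW
After move 4 (U): U=BRBW F=YBGR R=OWYY B=GWOB L=RROW
After move 5 (R'): R=WYOY U=BOBG F=YRGW D=OBYR B=GWGB
After move 6 (R'): R=YYWO U=BGBG F=YOGG D=ORYW B=RWBB
Query 1: L[2] = O
Query 2: R[3] = O
Query 3: F[3] = G
Query 4: L[1] = R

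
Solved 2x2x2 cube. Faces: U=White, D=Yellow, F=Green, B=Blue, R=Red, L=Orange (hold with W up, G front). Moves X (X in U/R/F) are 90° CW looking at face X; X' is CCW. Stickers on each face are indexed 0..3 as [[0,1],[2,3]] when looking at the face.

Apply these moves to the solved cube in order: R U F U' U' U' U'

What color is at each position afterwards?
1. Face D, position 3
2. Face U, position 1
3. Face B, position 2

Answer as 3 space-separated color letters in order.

After move 1 (R): R=RRRR U=WGWG F=GYGY D=YBYB B=WBWB
After move 2 (U): U=WWGG F=RRGY R=WBRR B=OOWB L=GYOO
After move 3 (F): F=GRYR U=WWOY R=GBGR D=RWYB L=GYOB
After move 4 (U'): U=WYWO F=GYYR R=GRGR B=GBWB L=OOOB
After move 5 (U'): U=YOWW F=OOYR R=GYGR B=GRWB L=GBOB
After move 6 (U'): U=OWYW F=GBYR R=OOGR B=GYWB L=GROB
After move 7 (U'): U=WWOY F=GRYR R=GBGR B=OOWB L=GYOB
Query 1: D[3] = B
Query 2: U[1] = W
Query 3: B[2] = W

Answer: B W W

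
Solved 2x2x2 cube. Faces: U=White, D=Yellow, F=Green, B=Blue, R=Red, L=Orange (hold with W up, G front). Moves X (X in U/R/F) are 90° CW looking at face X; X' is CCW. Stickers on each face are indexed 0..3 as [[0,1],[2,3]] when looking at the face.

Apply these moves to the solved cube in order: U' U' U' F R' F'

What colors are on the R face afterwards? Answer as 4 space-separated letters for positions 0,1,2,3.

Answer: R R R W

Derivation:
After move 1 (U'): U=WWWW F=OOGG R=GGRR B=RRBB L=BBOO
After move 2 (U'): U=WWWW F=BBGG R=OORR B=GGBB L=RROO
After move 3 (U'): U=WWWW F=RRGG R=BBRR B=OOBB L=GGOO
After move 4 (F): F=GRGR U=WWOG R=WBWR D=RBYY L=GYOY
After move 5 (R'): R=BRWW U=WBOO F=GWGG D=RRYR B=YOBB
After move 6 (F'): F=WGGG U=WBBW R=RRRW D=YYYR L=GOOO
Query: R face = RRRW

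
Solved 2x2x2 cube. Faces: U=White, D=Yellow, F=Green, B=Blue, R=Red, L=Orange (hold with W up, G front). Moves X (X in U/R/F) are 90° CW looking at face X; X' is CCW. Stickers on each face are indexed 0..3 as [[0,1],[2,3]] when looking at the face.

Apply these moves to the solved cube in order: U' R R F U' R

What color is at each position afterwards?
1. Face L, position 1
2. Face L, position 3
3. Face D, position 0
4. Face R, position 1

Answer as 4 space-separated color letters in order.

Answer: R W G G

Derivation:
After move 1 (U'): U=WWWW F=OOGG R=GGRR B=RRBB L=BBOO
After move 2 (R): R=RGRG U=WOWG F=OYGY D=YBYR B=WRWB
After move 3 (R): R=RRGG U=WYWY F=OBGR D=YWYW B=GROB
After move 4 (F): F=GORB U=WYOB R=WRYG D=GRYW L=BYOW
After move 5 (U'): U=YBWO F=BYRB R=GOYG B=WROB L=GROW
After move 6 (R): R=YGGO U=YYWB F=BRRW D=GOYW B=ORBB
Query 1: L[1] = R
Query 2: L[3] = W
Query 3: D[0] = G
Query 4: R[1] = G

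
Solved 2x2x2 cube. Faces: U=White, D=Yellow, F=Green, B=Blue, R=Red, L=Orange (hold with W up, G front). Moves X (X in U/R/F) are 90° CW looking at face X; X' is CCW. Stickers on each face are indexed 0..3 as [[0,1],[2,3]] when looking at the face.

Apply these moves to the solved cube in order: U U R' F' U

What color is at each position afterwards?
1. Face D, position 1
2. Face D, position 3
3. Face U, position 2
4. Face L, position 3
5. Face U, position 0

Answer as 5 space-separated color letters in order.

After move 1 (U): U=WWWW F=RRGG R=BBRR B=OOBB L=GGOO
After move 2 (U): U=WWWW F=BBGG R=OORR B=GGBB L=RROO
After move 3 (R'): R=OROR U=WBWG F=BWGW D=YBYG B=YGYB
After move 4 (F'): F=WWBG U=WBOO R=BRYR D=ROYG L=RGOW
After move 5 (U): U=OWOB F=BRBG R=YGYR B=RGYB L=WWOW
Query 1: D[1] = O
Query 2: D[3] = G
Query 3: U[2] = O
Query 4: L[3] = W
Query 5: U[0] = O

Answer: O G O W O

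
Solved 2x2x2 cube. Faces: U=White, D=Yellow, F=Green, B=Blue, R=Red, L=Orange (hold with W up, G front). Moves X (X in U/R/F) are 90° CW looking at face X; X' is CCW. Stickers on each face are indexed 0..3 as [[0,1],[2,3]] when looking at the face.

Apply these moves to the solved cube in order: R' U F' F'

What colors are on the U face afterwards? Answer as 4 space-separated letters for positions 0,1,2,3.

After move 1 (R'): R=RRRR U=WBWB F=GWGW D=YGYG B=YBYB
After move 2 (U): U=WWBB F=RRGW R=YBRR B=OOYB L=GWOO
After move 3 (F'): F=RWRG U=WWYR R=GBYR D=WOYG L=GBOB
After move 4 (F'): F=WGRR U=WWGY R=OBWR D=BBYG L=GROY
Query: U face = WWGY

Answer: W W G Y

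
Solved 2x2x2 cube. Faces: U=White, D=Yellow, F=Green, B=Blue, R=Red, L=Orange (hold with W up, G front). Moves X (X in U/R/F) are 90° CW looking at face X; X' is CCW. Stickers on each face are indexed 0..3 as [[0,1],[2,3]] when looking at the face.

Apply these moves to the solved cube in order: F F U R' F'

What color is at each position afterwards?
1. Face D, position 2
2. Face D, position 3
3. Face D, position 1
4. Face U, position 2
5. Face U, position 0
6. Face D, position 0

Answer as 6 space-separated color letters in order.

After move 1 (F): F=GGGG U=WWOO R=WRWR D=RRYY L=OYOY
After move 2 (F): F=GGGG U=WWYY R=OROR D=WWYY L=OROR
After move 3 (U): U=YWYW F=ORGG R=BBOR B=ORBB L=GGOR
After move 4 (R'): R=BRBO U=YBYO F=OWGW D=WRYG B=YRWB
After move 5 (F'): F=WWOG U=YBBB R=RRWO D=GRYG L=GOOY
Query 1: D[2] = Y
Query 2: D[3] = G
Query 3: D[1] = R
Query 4: U[2] = B
Query 5: U[0] = Y
Query 6: D[0] = G

Answer: Y G R B Y G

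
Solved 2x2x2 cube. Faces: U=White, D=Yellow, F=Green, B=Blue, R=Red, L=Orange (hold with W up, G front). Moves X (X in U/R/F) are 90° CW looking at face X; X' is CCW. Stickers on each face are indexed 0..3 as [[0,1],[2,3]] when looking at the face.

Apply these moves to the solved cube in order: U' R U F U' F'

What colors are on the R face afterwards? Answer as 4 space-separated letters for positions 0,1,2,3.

After move 1 (U'): U=WWWW F=OOGG R=GGRR B=RRBB L=BBOO
After move 2 (R): R=RGRG U=WOWG F=OYGY D=YBYR B=WRWB
After move 3 (U): U=WWGO F=RGGY R=WRRG B=BBWB L=OYOO
After move 4 (F): F=GRYG U=WWOY R=GROG D=RWYR L=OYOB
After move 5 (U'): U=WYWO F=OYYG R=GROG B=GRWB L=BBOB
After move 6 (F'): F=YGOY U=WYGO R=WRRG D=BBYR L=BOOW
Query: R face = WRRG

Answer: W R R G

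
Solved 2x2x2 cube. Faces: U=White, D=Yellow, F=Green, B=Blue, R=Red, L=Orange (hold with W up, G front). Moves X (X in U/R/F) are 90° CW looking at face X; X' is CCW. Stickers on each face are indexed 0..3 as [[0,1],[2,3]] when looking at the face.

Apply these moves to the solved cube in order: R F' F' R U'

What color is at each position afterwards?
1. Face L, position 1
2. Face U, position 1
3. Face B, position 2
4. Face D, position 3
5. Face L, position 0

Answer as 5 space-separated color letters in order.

Answer: B G G W Y

Derivation:
After move 1 (R): R=RRRR U=WGWG F=GYGY D=YBYB B=WBWB
After move 2 (F'): F=YYGG U=WGRR R=BRYR D=OOYB L=OGOW
After move 3 (F'): F=YGYG U=WGBY R=OROR D=GWYB L=OROR
After move 4 (R): R=OORR U=WGBG F=YWYB D=GWYW B=YBGB
After move 5 (U'): U=GGWB F=ORYB R=YWRR B=OOGB L=YBOR
Query 1: L[1] = B
Query 2: U[1] = G
Query 3: B[2] = G
Query 4: D[3] = W
Query 5: L[0] = Y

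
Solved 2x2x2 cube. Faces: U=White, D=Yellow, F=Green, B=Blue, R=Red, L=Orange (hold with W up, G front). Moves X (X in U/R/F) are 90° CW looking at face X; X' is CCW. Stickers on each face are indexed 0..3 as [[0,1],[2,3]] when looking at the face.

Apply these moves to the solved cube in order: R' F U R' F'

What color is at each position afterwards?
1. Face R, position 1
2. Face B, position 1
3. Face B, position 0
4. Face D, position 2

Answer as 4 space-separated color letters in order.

After move 1 (R'): R=RRRR U=WBWB F=GWGW D=YGYG B=YBYB
After move 2 (F): F=GGWW U=WBOO R=WRBR D=RRYG L=OYOG
After move 3 (U): U=OWOB F=WRWW R=YBBR B=OYYB L=GGOG
After move 4 (R'): R=BRYB U=OYOO F=WWWB D=RRYW B=GYRB
After move 5 (F'): F=WBWW U=OYBY R=RRRB D=GGYW L=GOOO
Query 1: R[1] = R
Query 2: B[1] = Y
Query 3: B[0] = G
Query 4: D[2] = Y

Answer: R Y G Y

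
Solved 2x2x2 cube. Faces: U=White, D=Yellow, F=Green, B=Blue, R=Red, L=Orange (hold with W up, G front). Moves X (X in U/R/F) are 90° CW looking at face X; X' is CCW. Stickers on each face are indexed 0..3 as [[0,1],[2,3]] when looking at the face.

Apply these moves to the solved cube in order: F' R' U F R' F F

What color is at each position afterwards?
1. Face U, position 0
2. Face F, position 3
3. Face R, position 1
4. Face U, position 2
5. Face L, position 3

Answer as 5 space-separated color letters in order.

After move 1 (F'): F=GGGG U=WWRR R=YRYR D=OOYY L=OWOW
After move 2 (R'): R=RRYY U=WBRB F=GWGR D=OGYG B=YBOB
After move 3 (U): U=RWBB F=RRGR R=YBYY B=OWOB L=GWOW
After move 4 (F): F=GRRR U=RWWW R=BBBY D=YYYG L=GOOG
After move 5 (R'): R=BYBB U=ROWO F=GWRW D=YRYR B=GWYB
After move 6 (F): F=RGWW U=ROGO R=WYOB D=BBYR L=GYOR
After move 7 (F): F=WRWG U=RORY R=GYOB D=OWYR L=GBOB
Query 1: U[0] = R
Query 2: F[3] = G
Query 3: R[1] = Y
Query 4: U[2] = R
Query 5: L[3] = B

Answer: R G Y R B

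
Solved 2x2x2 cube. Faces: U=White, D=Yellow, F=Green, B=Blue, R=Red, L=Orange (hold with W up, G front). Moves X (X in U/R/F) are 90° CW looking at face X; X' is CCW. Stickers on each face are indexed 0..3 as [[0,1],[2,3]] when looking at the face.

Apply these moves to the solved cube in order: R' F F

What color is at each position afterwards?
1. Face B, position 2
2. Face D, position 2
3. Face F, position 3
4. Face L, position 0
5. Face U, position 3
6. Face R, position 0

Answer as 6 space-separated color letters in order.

After move 1 (R'): R=RRRR U=WBWB F=GWGW D=YGYG B=YBYB
After move 2 (F): F=GGWW U=WBOO R=WRBR D=RRYG L=OYOG
After move 3 (F): F=WGWG U=WBGY R=OROR D=BWYG L=OROR
Query 1: B[2] = Y
Query 2: D[2] = Y
Query 3: F[3] = G
Query 4: L[0] = O
Query 5: U[3] = Y
Query 6: R[0] = O

Answer: Y Y G O Y O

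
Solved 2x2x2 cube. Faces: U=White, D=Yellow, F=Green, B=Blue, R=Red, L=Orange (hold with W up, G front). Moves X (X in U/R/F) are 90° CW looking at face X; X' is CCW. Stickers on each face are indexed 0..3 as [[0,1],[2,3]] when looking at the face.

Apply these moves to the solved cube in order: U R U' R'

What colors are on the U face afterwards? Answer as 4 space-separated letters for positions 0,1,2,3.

After move 1 (U): U=WWWW F=RRGG R=BBRR B=OOBB L=GGOO
After move 2 (R): R=RBRB U=WRWG F=RYGY D=YBYO B=WOWB
After move 3 (U'): U=RGWW F=GGGY R=RYRB B=RBWB L=WOOO
After move 4 (R'): R=YBRR U=RWWR F=GGGW D=YGYY B=OBBB
Query: U face = RWWR

Answer: R W W R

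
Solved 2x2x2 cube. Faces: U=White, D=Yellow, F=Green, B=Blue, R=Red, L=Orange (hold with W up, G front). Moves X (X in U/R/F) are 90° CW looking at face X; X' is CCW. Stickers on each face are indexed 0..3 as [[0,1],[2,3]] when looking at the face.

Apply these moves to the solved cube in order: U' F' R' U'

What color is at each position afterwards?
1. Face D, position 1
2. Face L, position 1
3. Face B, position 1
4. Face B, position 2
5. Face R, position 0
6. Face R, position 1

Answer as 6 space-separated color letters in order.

Answer: G R R O O W

Derivation:
After move 1 (U'): U=WWWW F=OOGG R=GGRR B=RRBB L=BBOO
After move 2 (F'): F=OGOG U=WWGR R=YGYR D=BOYY L=BWOW
After move 3 (R'): R=GRYY U=WBGR F=OWOR D=BGYG B=YROB
After move 4 (U'): U=BRWG F=BWOR R=OWYY B=GROB L=YROW
Query 1: D[1] = G
Query 2: L[1] = R
Query 3: B[1] = R
Query 4: B[2] = O
Query 5: R[0] = O
Query 6: R[1] = W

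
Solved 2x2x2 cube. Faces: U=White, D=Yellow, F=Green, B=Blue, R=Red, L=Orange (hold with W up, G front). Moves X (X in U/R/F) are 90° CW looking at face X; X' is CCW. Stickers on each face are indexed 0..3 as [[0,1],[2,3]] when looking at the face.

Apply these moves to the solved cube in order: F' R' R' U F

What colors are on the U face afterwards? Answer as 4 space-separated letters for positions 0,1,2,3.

After move 1 (F'): F=GGGG U=WWRR R=YRYR D=OOYY L=OWOW
After move 2 (R'): R=RRYY U=WBRB F=GWGR D=OGYG B=YBOB
After move 3 (R'): R=RYRY U=WORY F=GBGB D=OWYR B=GBGB
After move 4 (U): U=RWYO F=RYGB R=GBRY B=OWGB L=GBOW
After move 5 (F): F=GRBY U=RWWB R=YBOY D=RGYR L=GOOW
Query: U face = RWWB

Answer: R W W B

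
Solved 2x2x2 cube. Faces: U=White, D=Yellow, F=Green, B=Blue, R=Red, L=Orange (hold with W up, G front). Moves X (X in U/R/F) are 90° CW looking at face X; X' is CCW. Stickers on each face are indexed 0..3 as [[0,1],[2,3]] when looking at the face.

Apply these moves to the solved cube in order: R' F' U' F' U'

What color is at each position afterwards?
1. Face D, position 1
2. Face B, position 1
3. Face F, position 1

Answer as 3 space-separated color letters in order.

Answer: W W R

Derivation:
After move 1 (R'): R=RRRR U=WBWB F=GWGW D=YGYG B=YBYB
After move 2 (F'): F=WWGG U=WBRR R=GRYR D=OOYG L=OBOW
After move 3 (U'): U=BRWR F=OBGG R=WWYR B=GRYB L=YBOW
After move 4 (F'): F=BGOG U=BRWY R=OWOR D=BWYG L=YROW
After move 5 (U'): U=RYBW F=YROG R=BGOR B=OWYB L=GROW
Query 1: D[1] = W
Query 2: B[1] = W
Query 3: F[1] = R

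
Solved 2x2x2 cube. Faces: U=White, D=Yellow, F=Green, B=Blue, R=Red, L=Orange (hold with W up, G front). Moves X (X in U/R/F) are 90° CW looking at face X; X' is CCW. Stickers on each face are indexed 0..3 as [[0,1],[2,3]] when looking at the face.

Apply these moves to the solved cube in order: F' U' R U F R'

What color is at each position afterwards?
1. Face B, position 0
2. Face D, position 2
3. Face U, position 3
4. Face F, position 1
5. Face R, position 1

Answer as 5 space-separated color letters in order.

Answer: Y Y B W G

Derivation:
After move 1 (F'): F=GGGG U=WWRR R=YRYR D=OOYY L=OWOW
After move 2 (U'): U=WRWR F=OWGG R=GGYR B=YRBB L=BBOW
After move 3 (R): R=YGRG U=WWWG F=OOGY D=OBYY B=RRRB
After move 4 (U): U=WWGW F=YGGY R=RRRG B=BBRB L=OOOW
After move 5 (F): F=GYYG U=WWWO R=GRWG D=RRYY L=OOOB
After move 6 (R'): R=RGGW U=WRWB F=GWYO D=RYYG B=YBRB
Query 1: B[0] = Y
Query 2: D[2] = Y
Query 3: U[3] = B
Query 4: F[1] = W
Query 5: R[1] = G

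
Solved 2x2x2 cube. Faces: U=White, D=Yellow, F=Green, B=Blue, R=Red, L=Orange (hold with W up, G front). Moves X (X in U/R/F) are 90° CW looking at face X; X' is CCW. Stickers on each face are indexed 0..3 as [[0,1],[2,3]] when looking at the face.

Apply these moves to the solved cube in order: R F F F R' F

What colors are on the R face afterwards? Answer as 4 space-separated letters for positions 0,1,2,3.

Answer: R R W Y

Derivation:
After move 1 (R): R=RRRR U=WGWG F=GYGY D=YBYB B=WBWB
After move 2 (F): F=GGYY U=WGOO R=WRGR D=RRYB L=OYOB
After move 3 (F): F=YGYG U=WGBY R=OROR D=GWYB L=OROR
After move 4 (F): F=YYGG U=WGRR R=BRYR D=OOYB L=OGOW
After move 5 (R'): R=RRBY U=WWRW F=YGGR D=OYYG B=BBOB
After move 6 (F): F=GYRG U=WWWG R=RRWY D=BRYG L=OOOY
Query: R face = RRWY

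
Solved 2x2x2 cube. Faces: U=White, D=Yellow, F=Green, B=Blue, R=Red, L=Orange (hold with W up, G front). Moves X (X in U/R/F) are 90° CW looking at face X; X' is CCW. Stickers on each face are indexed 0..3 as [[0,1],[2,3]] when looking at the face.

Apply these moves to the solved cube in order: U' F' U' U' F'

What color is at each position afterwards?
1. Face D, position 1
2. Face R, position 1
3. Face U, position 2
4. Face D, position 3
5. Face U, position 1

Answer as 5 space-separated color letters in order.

After move 1 (U'): U=WWWW F=OOGG R=GGRR B=RRBB L=BBOO
After move 2 (F'): F=OGOG U=WWGR R=YGYR D=BOYY L=BWOW
After move 3 (U'): U=WRWG F=BWOG R=OGYR B=YGBB L=RROW
After move 4 (U'): U=RGWW F=RROG R=BWYR B=OGBB L=YGOW
After move 5 (F'): F=RGRO U=RGBY R=OWBR D=GWYY L=YWOW
Query 1: D[1] = W
Query 2: R[1] = W
Query 3: U[2] = B
Query 4: D[3] = Y
Query 5: U[1] = G

Answer: W W B Y G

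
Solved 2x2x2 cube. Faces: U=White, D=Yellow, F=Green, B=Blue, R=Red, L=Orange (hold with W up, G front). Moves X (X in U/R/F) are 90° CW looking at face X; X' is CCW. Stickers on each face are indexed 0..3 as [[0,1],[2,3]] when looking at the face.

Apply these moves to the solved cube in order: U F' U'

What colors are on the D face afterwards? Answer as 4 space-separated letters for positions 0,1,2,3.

Answer: G O Y Y

Derivation:
After move 1 (U): U=WWWW F=RRGG R=BBRR B=OOBB L=GGOO
After move 2 (F'): F=RGRG U=WWBR R=YBYR D=GOYY L=GWOW
After move 3 (U'): U=WRWB F=GWRG R=RGYR B=YBBB L=OOOW
Query: D face = GOYY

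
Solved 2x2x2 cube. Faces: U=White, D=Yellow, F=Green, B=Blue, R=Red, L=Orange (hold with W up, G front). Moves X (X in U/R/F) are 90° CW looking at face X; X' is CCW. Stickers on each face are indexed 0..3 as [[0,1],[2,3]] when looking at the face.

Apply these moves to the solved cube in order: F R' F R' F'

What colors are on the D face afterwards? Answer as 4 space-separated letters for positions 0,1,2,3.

After move 1 (F): F=GGGG U=WWOO R=WRWR D=RRYY L=OYOY
After move 2 (R'): R=RRWW U=WBOB F=GWGO D=RGYG B=YBRB
After move 3 (F): F=GGOW U=WBYY R=ORBW D=WRYG L=OROG
After move 4 (R'): R=RWOB U=WRYY F=GBOY D=WGYW B=GBRB
After move 5 (F'): F=BYGO U=WRRO R=GWWB D=RGYW L=OYOY
Query: D face = RGYW

Answer: R G Y W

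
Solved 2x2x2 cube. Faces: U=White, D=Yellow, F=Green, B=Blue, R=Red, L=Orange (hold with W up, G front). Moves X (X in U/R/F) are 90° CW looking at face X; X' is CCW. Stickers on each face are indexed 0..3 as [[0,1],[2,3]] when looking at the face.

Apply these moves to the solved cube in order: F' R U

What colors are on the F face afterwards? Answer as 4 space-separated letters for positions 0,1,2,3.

After move 1 (F'): F=GGGG U=WWRR R=YRYR D=OOYY L=OWOW
After move 2 (R): R=YYRR U=WGRG F=GOGY D=OBYB B=RBWB
After move 3 (U): U=RWGG F=YYGY R=RBRR B=OWWB L=GOOW
Query: F face = YYGY

Answer: Y Y G Y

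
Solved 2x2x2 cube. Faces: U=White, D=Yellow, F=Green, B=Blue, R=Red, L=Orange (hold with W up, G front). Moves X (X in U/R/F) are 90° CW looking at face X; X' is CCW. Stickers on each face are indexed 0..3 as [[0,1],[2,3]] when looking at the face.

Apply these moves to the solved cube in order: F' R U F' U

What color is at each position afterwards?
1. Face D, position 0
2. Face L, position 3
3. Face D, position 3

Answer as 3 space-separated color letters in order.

After move 1 (F'): F=GGGG U=WWRR R=YRYR D=OOYY L=OWOW
After move 2 (R): R=YYRR U=WGRG F=GOGY D=OBYB B=RBWB
After move 3 (U): U=RWGG F=YYGY R=RBRR B=OWWB L=GOOW
After move 4 (F'): F=YYYG U=RWRR R=BBOR D=OWYB L=GGOG
After move 5 (U): U=RRRW F=BBYG R=OWOR B=GGWB L=YYOG
Query 1: D[0] = O
Query 2: L[3] = G
Query 3: D[3] = B

Answer: O G B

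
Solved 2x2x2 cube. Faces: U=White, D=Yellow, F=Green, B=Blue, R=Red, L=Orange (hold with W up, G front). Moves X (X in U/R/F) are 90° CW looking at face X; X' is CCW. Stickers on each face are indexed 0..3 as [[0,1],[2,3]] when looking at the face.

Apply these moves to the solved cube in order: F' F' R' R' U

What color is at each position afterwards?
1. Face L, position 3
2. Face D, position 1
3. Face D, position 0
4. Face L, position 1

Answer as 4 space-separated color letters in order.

Answer: R W W B

Derivation:
After move 1 (F'): F=GGGG U=WWRR R=YRYR D=OOYY L=OWOW
After move 2 (F'): F=GGGG U=WWYY R=OROR D=WWYY L=OROR
After move 3 (R'): R=RROO U=WBYB F=GWGY D=WGYG B=YBWB
After move 4 (R'): R=RORO U=WWYY F=GBGB D=WWYY B=GBGB
After move 5 (U): U=YWYW F=ROGB R=GBRO B=ORGB L=GBOR
Query 1: L[3] = R
Query 2: D[1] = W
Query 3: D[0] = W
Query 4: L[1] = B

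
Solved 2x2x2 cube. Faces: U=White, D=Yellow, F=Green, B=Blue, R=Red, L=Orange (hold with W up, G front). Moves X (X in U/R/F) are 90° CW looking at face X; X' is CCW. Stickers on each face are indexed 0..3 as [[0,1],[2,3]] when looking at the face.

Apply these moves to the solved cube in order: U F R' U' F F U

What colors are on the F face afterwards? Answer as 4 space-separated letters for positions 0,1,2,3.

Answer: Y W Y G

Derivation:
After move 1 (U): U=WWWW F=RRGG R=BBRR B=OOBB L=GGOO
After move 2 (F): F=GRGR U=WWOG R=WBWR D=RBYY L=GYOY
After move 3 (R'): R=BRWW U=WBOO F=GWGG D=RRYR B=YOBB
After move 4 (U'): U=BOWO F=GYGG R=GWWW B=BRBB L=YOOY
After move 5 (F): F=GGGY U=BOYO R=WWOW D=WGYR L=YROR
After move 6 (F): F=GGYG U=BORR R=YWOW D=OWYR L=YWOG
After move 7 (U): U=RBRO F=YWYG R=BROW B=YWBB L=GGOG
Query: F face = YWYG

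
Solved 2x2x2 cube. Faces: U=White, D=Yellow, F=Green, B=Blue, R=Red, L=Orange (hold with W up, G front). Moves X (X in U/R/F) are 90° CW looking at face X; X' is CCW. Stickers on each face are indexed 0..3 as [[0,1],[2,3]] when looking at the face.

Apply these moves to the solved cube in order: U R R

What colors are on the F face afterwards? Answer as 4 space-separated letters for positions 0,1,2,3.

Answer: R B G O

Derivation:
After move 1 (U): U=WWWW F=RRGG R=BBRR B=OOBB L=GGOO
After move 2 (R): R=RBRB U=WRWG F=RYGY D=YBYO B=WOWB
After move 3 (R): R=RRBB U=WYWY F=RBGO D=YWYW B=GORB
Query: F face = RBGO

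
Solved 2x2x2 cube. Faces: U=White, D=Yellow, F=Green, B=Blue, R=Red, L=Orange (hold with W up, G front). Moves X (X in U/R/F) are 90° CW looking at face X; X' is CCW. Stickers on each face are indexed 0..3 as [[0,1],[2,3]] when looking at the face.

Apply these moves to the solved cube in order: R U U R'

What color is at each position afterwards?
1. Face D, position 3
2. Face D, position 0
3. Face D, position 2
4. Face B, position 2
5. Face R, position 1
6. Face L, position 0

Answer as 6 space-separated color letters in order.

After move 1 (R): R=RRRR U=WGWG F=GYGY D=YBYB B=WBWB
After move 2 (U): U=WWGG F=RRGY R=WBRR B=OOWB L=GYOO
After move 3 (U): U=GWGW F=WBGY R=OORR B=GYWB L=RROO
After move 4 (R'): R=OROR U=GWGG F=WWGW D=YBYY B=BYBB
Query 1: D[3] = Y
Query 2: D[0] = Y
Query 3: D[2] = Y
Query 4: B[2] = B
Query 5: R[1] = R
Query 6: L[0] = R

Answer: Y Y Y B R R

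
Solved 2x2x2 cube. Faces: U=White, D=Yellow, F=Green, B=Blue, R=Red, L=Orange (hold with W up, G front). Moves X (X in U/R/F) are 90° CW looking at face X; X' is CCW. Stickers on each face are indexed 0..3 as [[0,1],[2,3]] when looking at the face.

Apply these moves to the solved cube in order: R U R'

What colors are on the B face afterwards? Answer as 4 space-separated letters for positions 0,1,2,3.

After move 1 (R): R=RRRR U=WGWG F=GYGY D=YBYB B=WBWB
After move 2 (U): U=WWGG F=RRGY R=WBRR B=OOWB L=GYOO
After move 3 (R'): R=BRWR U=WWGO F=RWGG D=YRYY B=BOBB
Query: B face = BOBB

Answer: B O B B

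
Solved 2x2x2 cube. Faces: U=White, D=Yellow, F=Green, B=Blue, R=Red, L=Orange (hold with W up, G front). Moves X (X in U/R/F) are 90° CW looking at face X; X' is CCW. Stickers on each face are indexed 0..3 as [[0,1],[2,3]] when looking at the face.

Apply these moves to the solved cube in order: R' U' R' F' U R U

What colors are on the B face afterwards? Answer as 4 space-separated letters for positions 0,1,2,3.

After move 1 (R'): R=RRRR U=WBWB F=GWGW D=YGYG B=YBYB
After move 2 (U'): U=BBWW F=OOGW R=GWRR B=RRYB L=YBOO
After move 3 (R'): R=WRGR U=BYWR F=OBGW D=YOYW B=GRGB
After move 4 (F'): F=BWOG U=BYWG R=ORYR D=BOYW L=YROW
After move 5 (U): U=WBGY F=OROG R=GRYR B=YRGB L=BWOW
After move 6 (R): R=YGRR U=WRGG F=OOOW D=BGYY B=YRBB
After move 7 (U): U=GWGR F=YGOW R=YRRR B=BWBB L=OOOW
Query: B face = BWBB

Answer: B W B B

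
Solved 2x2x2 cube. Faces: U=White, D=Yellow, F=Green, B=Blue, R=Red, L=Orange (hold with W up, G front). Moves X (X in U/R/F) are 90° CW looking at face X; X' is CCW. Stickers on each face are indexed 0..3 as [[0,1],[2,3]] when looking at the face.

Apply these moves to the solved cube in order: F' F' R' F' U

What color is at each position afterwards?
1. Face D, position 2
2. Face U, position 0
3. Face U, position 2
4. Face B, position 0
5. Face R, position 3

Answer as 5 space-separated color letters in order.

Answer: Y R O O O

Derivation:
After move 1 (F'): F=GGGG U=WWRR R=YRYR D=OOYY L=OWOW
After move 2 (F'): F=GGGG U=WWYY R=OROR D=WWYY L=OROR
After move 3 (R'): R=RROO U=WBYB F=GWGY D=WGYG B=YBWB
After move 4 (F'): F=WYGG U=WBRO R=GRWO D=RRYG L=OBOY
After move 5 (U): U=RWOB F=GRGG R=YBWO B=OBWB L=WYOY
Query 1: D[2] = Y
Query 2: U[0] = R
Query 3: U[2] = O
Query 4: B[0] = O
Query 5: R[3] = O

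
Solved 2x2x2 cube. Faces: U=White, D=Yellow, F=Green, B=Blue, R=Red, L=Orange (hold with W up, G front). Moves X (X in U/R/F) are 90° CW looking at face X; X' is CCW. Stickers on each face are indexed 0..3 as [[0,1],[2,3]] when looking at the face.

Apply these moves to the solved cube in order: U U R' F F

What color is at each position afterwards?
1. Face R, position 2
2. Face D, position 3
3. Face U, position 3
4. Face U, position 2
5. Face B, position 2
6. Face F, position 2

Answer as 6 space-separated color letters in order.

After move 1 (U): U=WWWW F=RRGG R=BBRR B=OOBB L=GGOO
After move 2 (U): U=WWWW F=BBGG R=OORR B=GGBB L=RROO
After move 3 (R'): R=OROR U=WBWG F=BWGW D=YBYG B=YGYB
After move 4 (F): F=GBWW U=WBOR R=WRGR D=OOYG L=RYOB
After move 5 (F): F=WGWB U=WBBY R=ORRR D=GWYG L=ROOO
Query 1: R[2] = R
Query 2: D[3] = G
Query 3: U[3] = Y
Query 4: U[2] = B
Query 5: B[2] = Y
Query 6: F[2] = W

Answer: R G Y B Y W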